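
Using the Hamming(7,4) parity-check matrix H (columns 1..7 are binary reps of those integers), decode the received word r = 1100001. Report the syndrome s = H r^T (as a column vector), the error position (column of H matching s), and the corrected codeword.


s = (1, 0, 0)^T, error position = 4, corrected codeword c = 1101001

Compute s = H r^T mod 2 one row at a time:
  s_1 = 0 + 0 + 0 + 1 = 1 ≡ 1 (mod 2).
  s_2 = 1 + 0 + 0 + 1 = 2 ≡ 0 (mod 2).
  s_3 = 1 + 0 + 0 + 1 = 2 ≡ 0 (mod 2).
s = (1, 0, 0)^T — this equals column 4 of H (binary 100), so error is at position 4.
Correct: flip bit 4 of r = 1100001 to get c = 1101001.


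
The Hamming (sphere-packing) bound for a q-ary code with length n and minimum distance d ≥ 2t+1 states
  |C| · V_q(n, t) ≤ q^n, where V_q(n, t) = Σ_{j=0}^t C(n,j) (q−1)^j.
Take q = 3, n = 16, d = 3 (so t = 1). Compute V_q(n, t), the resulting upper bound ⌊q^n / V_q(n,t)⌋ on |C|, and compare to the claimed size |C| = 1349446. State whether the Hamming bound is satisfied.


V_q(n, t) = 33, q^n = 43046721, Hamming bound = 1304446, |C| = 1349446 > bound (violated).

Step 1: Compute V_q(n, t) = Σ_{j=0}^1 C(n, j) (q−1)^j.
  j = 0: C(16,0)·(2)^0 = 1·1 = 1.
  j = 1: C(16,1)·(2)^1 = 16·2 = 32.
  V_q(n, t) = 1 + 32 = 33.
Step 2: q^n = 3^16 = 43046721.
Step 3: Hamming bound ⌊q^n / V_q(n,t)⌋ = ⌊43046721/33⌋ = 1304446.
Step 4: Compare |C| = 1349446 to 1304446: violated.
The claimed |C| lies above the Hamming bound, so no 3-ary code of length 16 with d ≥ 3 can have 1349446 codewords.


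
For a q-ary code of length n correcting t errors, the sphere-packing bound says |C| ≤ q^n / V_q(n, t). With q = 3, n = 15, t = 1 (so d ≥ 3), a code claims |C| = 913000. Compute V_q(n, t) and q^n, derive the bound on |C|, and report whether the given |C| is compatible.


V_q(n, t) = 31, q^n = 14348907, Hamming bound = 462867, |C| = 913000 > bound (violated).

Step 1: Compute V_q(n, t) = Σ_{j=0}^1 C(n, j) (q−1)^j.
  j = 0: C(15,0)·(2)^0 = 1·1 = 1.
  j = 1: C(15,1)·(2)^1 = 15·2 = 30.
  V_q(n, t) = 1 + 30 = 31.
Step 2: q^n = 3^15 = 14348907.
Step 3: Hamming bound ⌊q^n / V_q(n,t)⌋ = ⌊14348907/31⌋ = 462867.
Step 4: Compare |C| = 913000 to 462867: violated.
The claimed |C| lies above the Hamming bound, so no 3-ary code of length 15 with d ≥ 3 can have 913000 codewords.


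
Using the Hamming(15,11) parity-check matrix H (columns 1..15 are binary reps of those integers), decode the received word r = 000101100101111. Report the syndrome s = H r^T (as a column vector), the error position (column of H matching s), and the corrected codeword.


s = (1, 1, 1, 1)^T, error position = 15, corrected codeword c = 000101100101110

Compute s = H r^T mod 2 one row at a time:
  s_1 = 0 + 0 + 1 + 0 + 1 + 1 + 1 + 1 = 5 ≡ 1 (mod 2).
  s_2 = 1 + 0 + 1 + 1 + 1 + 1 + 1 + 1 = 7 ≡ 1 (mod 2).
  s_3 = 0 + 0 + 1 + 1 + 1 + 0 + 1 + 1 = 5 ≡ 1 (mod 2).
  s_4 = 0 + 0 + 0 + 1 + 0 + 0 + 1 + 1 = 3 ≡ 1 (mod 2).
s = (1, 1, 1, 1)^T — this equals column 15 of H (binary 1111), so error is at position 15.
Correct: flip bit 15 of r = 000101100101111 to get c = 000101100101110.


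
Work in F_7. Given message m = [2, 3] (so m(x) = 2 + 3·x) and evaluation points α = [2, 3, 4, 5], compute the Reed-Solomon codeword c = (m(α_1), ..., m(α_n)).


c = [1, 4, 0, 3]

Message polynomial: m(x) = 2 + 3·x (mod 7).
For each evaluation point α_i, compute m(α_i) mod 7:
  α_1 = 2: Horner steps 3 → 1, so m(2) = 1.
  α_2 = 3: Horner steps 3 → 4, so m(3) = 4.
  α_3 = 4: Horner steps 3 → 0, so m(4) = 0.
  α_4 = 5: Horner steps 3 → 3, so m(5) = 3.
Codeword c = [1, 4, 0, 3] ∈ F_7^4.


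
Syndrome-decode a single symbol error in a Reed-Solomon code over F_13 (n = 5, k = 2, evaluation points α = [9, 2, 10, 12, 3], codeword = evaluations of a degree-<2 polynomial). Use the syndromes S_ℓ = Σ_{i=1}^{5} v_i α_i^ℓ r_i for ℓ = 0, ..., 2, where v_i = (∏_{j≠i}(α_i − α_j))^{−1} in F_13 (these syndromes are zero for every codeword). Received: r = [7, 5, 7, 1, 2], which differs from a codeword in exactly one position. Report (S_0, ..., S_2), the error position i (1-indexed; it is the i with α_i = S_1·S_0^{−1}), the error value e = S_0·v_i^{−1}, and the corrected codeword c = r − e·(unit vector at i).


S = (4, 10, 12), error at position 1, error magnitude e = 10, c = [10, 5, 7, 1, 2].

Step 1: column multipliers v_i = (∏_{j≠i}(α_i − α_j))^{−1} mod 13.
  i = 1 (α = 9): (9−2)(9−10)(9−12)(9−3) = 7·(−1)·(−3)·6 = 126 ≡ 9, so v_1 = 9^{−1} = 3 (mod 13).
  i = 2 (α = 2): (2−9)(2−10)(2−12)(2−3) = (−7)·(−8)·(−10)·(−1) = 560 ≡ 1, so v_2 = 1^{−1} = 1 (mod 13).
  i = 3 (α = 10): (10−9)(10−2)(10−12)(10−3) = 1·8·(−2)·7 = −112 ≡ 5, so v_3 = 5^{−1} = 8 (mod 13).
  i = 4 (α = 12): (12−9)(12−2)(12−10)(12−3) = 3·10·2·9 = 540 ≡ 7, so v_4 = 7^{−1} = 2 (mod 13).
  i = 5 (α = 3): (3−9)(3−2)(3−10)(3−12) = (−6)·1·(−7)·(−9) = −378 ≡ 12, so v_5 = 12^{−1} = 12 (mod 13).
  v = [3, 1, 8, 2, 12].
Step 2: syndromes of r = [7, 5, 7, 1, 2] (all sums mod 13).
  S_0 = Σ v_i r_i = 3·7 + 1·5 + 8·7 + 2·1 + 12·2 = 108 ≡ 4.
  S_1 = Σ v_i α_i r_i = 3·9·7 + 1·2·5 + 8·10·7 + 2·12·1 + 12·3·2 = 855 ≡ 10.
  α_i^2 mod 13 = [3, 4, 9, 1, 9].
  S_2 = Σ v_i α_i^2 r_i = 3·3·7 + 1·4·5 + 8·9·7 + 2·1·1 + 12·9·2 = 805 ≡ 12.
  S = (4, 10, 12) ≠ 0, so r is not a codeword (an error is present).
Step 3: locate the error. For a single error e at position i, S_ℓ = v_i·e·α_i^ℓ, so α_err = S_1/S_0.
  S_0^{−1} = 4^{−1} = 10 (mod 13), so α_err = 10·10 = 100 ≡ 9 = α_1. Error position i = 1.
  Consistency check: S_2/S_1 = 12·4 = 48 ≡ 9 = α_err ✓ (single-error assumption holds).
Step 4: error magnitude e = S_0/v_1 = S_0·∏_{j≠1}(α_1 − α_j) = 4·9 = 36 ≡ 10 (mod 13).
Step 5: correct position 1: c_1 = r_1 − e = 7 − 10 ≡ 10 (mod 13). Hence c = [10, 5, 7, 1, 2].
  Check: interpolating c through the α_i gives m(x) = 11 + 10·x (degree < 2) with m(α_i) = c_i for every i, so c is indeed a codeword.


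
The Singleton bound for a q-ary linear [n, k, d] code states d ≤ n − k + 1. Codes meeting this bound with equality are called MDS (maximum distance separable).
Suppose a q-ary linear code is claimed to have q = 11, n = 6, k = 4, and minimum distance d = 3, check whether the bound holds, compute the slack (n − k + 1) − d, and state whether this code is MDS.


Singleton RHS = n − k + 1 = 3, slack = 0, bound satisfied, MDS.

Singleton bound: d ≤ n − k + 1.
Here n = 6, k = 4, so n − k + 1 = 3.
Given d = 3, check d ≤ 3: YES.
Slack = (n − k + 1) − d = 0.
The code is MDS (slack = 0).
Description: the claimed parameters are [6, 4, 3]_11; such a code would be MDS (meets Singleton bound).


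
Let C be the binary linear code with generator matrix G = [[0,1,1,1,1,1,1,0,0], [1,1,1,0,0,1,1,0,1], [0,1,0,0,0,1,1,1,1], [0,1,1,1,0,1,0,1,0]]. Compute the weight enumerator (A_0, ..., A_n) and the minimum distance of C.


Weight distribution: A_0 = 1, A_3 = 2, A_4 = 5, A_5 = 4, A_6 = 2, A_7 = 2. Minimum distance d = 3.

Enumerate all 2^4 = 16 messages m ∈ F_2^4.
For each, compute codeword c = mG in F_2^9, then tally its weight.
  m = 0000 → c = 000000000, weight = 0.
  m = 1000 → c = 011111100, weight = 6.
  m = 0100 → c = 111001101, weight = 6.
  m = 1100 → c = 100110001, weight = 4.
  m = 0010 → c = 010001111, weight = 5.
  m = 1010 → c = 001110011, weight = 5.
  m = 0110 → c = 101000010, weight = 3.
  m = 1110 → c = 110111110, weight = 7.
  m = 0001 → c = 011101010, weight = 5.
  m = 1001 → c = 000010110, weight = 3.
  m = 0101 → c = 100100111, weight = 5.
  m = 1101 → c = 111011011, weight = 7.
  m = 0011 → c = 001100101, weight = 4.
  m = 1011 → c = 010011001, weight = 4.
  m = 0111 → c = 110101000, weight = 4.
  m = 1111 → c = 101010100, weight = 4.
Tally weights:
  weight 0: 1 codewords.
  weight 3: 2 codewords.
  weight 4: 5 codewords.
  weight 5: 4 codewords.
  weight 6: 2 codewords.
  weight 7: 2 codewords.
Minimum distance d = smallest w > 0 with A_w > 0 = 3.
Sanity: Σ A_w = 16 = 2^4 = 16 ✓.


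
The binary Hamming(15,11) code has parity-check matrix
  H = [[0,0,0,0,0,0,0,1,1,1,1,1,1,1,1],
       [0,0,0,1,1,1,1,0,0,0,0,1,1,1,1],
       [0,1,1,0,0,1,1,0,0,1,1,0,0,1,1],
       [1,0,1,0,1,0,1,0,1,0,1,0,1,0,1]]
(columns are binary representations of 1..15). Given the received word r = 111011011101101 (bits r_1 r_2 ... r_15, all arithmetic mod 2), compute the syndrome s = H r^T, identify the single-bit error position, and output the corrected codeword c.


s = (0, 1, 1, 0)^T, error position = 6, corrected codeword c = 111010011101101

Compute s = H r^T mod 2 one row at a time:
  s_1 = 1 + 1 + 1 + 0 + 1 + 1 + 0 + 1 = 6 ≡ 0 (mod 2).
  s_2 = 0 + 1 + 1 + 0 + 1 + 1 + 0 + 1 = 5 ≡ 1 (mod 2).
  s_3 = 1 + 1 + 1 + 0 + 1 + 0 + 0 + 1 = 5 ≡ 1 (mod 2).
  s_4 = 1 + 1 + 1 + 0 + 1 + 0 + 1 + 1 = 6 ≡ 0 (mod 2).
s = (0, 1, 1, 0)^T — this equals column 6 of H (binary 0110), so error is at position 6.
Correct: flip bit 6 of r = 111011011101101 to get c = 111010011101101.


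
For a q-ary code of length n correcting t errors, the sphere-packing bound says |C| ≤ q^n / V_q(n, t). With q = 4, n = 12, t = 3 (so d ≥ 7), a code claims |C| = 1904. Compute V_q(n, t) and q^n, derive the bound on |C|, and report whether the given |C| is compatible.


V_q(n, t) = 6571, q^n = 16777216, Hamming bound = 2553, |C| = 1904 ≤ bound (satisfied).

Step 1: Compute V_q(n, t) = Σ_{j=0}^3 C(n, j) (q−1)^j.
  j = 0: C(12,0)·(3)^0 = 1·1 = 1.
  j = 1: C(12,1)·(3)^1 = 12·3 = 36.
  j = 2: C(12,2)·(3)^2 = 66·9 = 594.
  j = 3: C(12,3)·(3)^3 = 220·27 = 5940.
  V_q(n, t) = 1 + 36 + 594 + 5940 = 6571.
Step 2: q^n = 4^12 = 16777216.
Step 3: Hamming bound ⌊q^n / V_q(n,t)⌋ = ⌊16777216/6571⌋ = 2553.
Step 4: Compare |C| = 1904 to 2553: satisfied.
The claimed |C| lies below the Hamming bound.


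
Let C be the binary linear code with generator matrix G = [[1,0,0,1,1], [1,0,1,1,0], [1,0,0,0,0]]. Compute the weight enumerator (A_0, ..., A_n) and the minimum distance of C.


Weight distribution: A_0 = 1, A_1 = 1, A_2 = 3, A_3 = 3. Minimum distance d = 1.

Enumerate all 2^3 = 8 messages m ∈ F_2^3.
For each, compute codeword c = mG in F_2^5, then tally its weight.
  m = 000 → c = 00000, weight = 0.
  m = 100 → c = 10011, weight = 3.
  m = 010 → c = 10110, weight = 3.
  m = 110 → c = 00101, weight = 2.
  m = 001 → c = 10000, weight = 1.
  m = 101 → c = 00011, weight = 2.
  m = 011 → c = 00110, weight = 2.
  m = 111 → c = 10101, weight = 3.
Tally weights:
  weight 0: 1 codewords.
  weight 1: 1 codewords.
  weight 2: 3 codewords.
  weight 3: 3 codewords.
Minimum distance d = smallest w > 0 with A_w > 0 = 1.
Sanity: Σ A_w = 8 = 2^3 = 8 ✓.


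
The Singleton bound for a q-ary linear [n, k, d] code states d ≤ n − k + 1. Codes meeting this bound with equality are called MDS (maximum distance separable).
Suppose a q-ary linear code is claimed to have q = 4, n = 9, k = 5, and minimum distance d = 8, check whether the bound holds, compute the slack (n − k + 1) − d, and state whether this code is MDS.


Singleton RHS = n − k + 1 = 5, slack = -3, bound violated (no such code; not MDS).

Singleton bound: d ≤ n − k + 1.
Here n = 9, k = 5, so n − k + 1 = 5.
Given d = 8, check d ≤ 5: NO.
Slack = (n − k + 1) − d = -3.
The slack is negative: d = 8 exceeds n − k + 1 = 5 by 3, so the Singleton bound is violated and no linear [9, 5, 8]_4 code can exist. In particular it is not MDS (MDS requires d = n − k + 1 exactly).
Description: the claimed parameters are [9, 5, 8]_4; such a code would be impossible (violates the Singleton bound).


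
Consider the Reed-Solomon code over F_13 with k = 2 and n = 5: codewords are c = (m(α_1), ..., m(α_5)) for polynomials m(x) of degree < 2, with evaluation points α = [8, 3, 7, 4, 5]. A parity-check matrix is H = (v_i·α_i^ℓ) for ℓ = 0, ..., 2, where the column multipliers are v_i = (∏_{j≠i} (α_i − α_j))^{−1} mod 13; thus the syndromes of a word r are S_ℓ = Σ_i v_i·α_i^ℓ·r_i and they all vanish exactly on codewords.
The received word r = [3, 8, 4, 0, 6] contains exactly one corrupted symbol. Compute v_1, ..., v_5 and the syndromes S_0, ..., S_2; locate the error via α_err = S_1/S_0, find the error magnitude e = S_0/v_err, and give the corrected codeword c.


S = (6, 11, 5), error at position 4, error magnitude e = 6, c = [3, 8, 4, 7, 6].

Step 1: column multipliers v_i = (∏_{j≠i}(α_i − α_j))^{−1} mod 13.
  i = 1 (α = 8): (8−3)(8−7)(8−4)(8−5) = 5·1·4·3 = 60 ≡ 8, so v_1 = 8^{−1} = 5 (mod 13).
  i = 2 (α = 3): (3−8)(3−7)(3−4)(3−5) = (−5)·(−4)·(−1)·(−2) = 40 ≡ 1, so v_2 = 1^{−1} = 1 (mod 13).
  i = 3 (α = 7): (7−8)(7−3)(7−4)(7−5) = (−1)·4·3·2 = −24 ≡ 2, so v_3 = 2^{−1} = 7 (mod 13).
  i = 4 (α = 4): (4−8)(4−3)(4−7)(4−5) = (−4)·1·(−3)·(−1) = −12 ≡ 1, so v_4 = 1^{−1} = 1 (mod 13).
  i = 5 (α = 5): (5−8)(5−3)(5−7)(5−4) = (−3)·2·(−2)·1 = 12 ≡ 12, so v_5 = 12^{−1} = 12 (mod 13).
  v = [5, 1, 7, 1, 12].
Step 2: syndromes of r = [3, 8, 4, 0, 6] (all sums mod 13).
  S_0 = Σ v_i r_i = 5·3 + 1·8 + 7·4 + 1·0 + 12·6 = 123 ≡ 6.
  S_1 = Σ v_i α_i r_i = 5·8·3 + 1·3·8 + 7·7·4 + 1·4·0 + 12·5·6 = 700 ≡ 11.
  α_i^2 mod 13 = [12, 9, 10, 3, 12].
  S_2 = Σ v_i α_i^2 r_i = 5·12·3 + 1·9·8 + 7·10·4 + 1·3·0 + 12·12·6 = 1396 ≡ 5.
  S = (6, 11, 5) ≠ 0, so r is not a codeword (an error is present).
Step 3: locate the error. For a single error e at position i, S_ℓ = v_i·e·α_i^ℓ, so α_err = S_1/S_0.
  S_0^{−1} = 6^{−1} = 11 (mod 13), so α_err = 11·11 = 121 ≡ 4 = α_4. Error position i = 4.
  Consistency check: S_2/S_1 = 5·6 = 30 ≡ 4 = α_err ✓ (single-error assumption holds).
Step 4: error magnitude e = S_0/v_4 = S_0·∏_{j≠4}(α_4 − α_j) = 6·1 = 6 ≡ 6 (mod 13).
Step 5: correct position 4: c_4 = r_4 − e = 0 − 6 ≡ 7 (mod 13). Hence c = [3, 8, 4, 7, 6].
  Check: interpolating c through the α_i gives m(x) = 11 + 12·x (degree < 2) with m(α_i) = c_i for every i, so c is indeed a codeword.


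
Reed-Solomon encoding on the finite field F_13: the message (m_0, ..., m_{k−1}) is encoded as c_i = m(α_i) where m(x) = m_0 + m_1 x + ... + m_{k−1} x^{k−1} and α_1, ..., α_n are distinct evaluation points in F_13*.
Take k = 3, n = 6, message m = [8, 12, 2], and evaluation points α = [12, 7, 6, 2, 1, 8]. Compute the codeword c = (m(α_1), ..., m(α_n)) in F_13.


c = [11, 8, 9, 1, 9, 11]

Message polynomial: m(x) = 8 + 12·x + 2·x^2 (mod 13).
For each evaluation point α_i, compute m(α_i) mod 13:
  α_1 = 12: Horner steps 2 → 10 → 11, so m(12) = 11.
  α_2 = 7: Horner steps 2 → 0 → 8, so m(7) = 8.
  α_3 = 6: Horner steps 2 → 11 → 9, so m(6) = 9.
  α_4 = 2: Horner steps 2 → 3 → 1, so m(2) = 1.
  α_5 = 1: Horner steps 2 → 1 → 9, so m(1) = 9.
  α_6 = 8: Horner steps 2 → 2 → 11, so m(8) = 11.
Codeword c = [11, 8, 9, 1, 9, 11] ∈ F_13^6.


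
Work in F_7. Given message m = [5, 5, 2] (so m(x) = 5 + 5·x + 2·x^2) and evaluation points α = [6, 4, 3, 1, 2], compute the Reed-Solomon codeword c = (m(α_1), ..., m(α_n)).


c = [2, 1, 3, 5, 2]

Message polynomial: m(x) = 5 + 5·x + 2·x^2 (mod 7).
For each evaluation point α_i, compute m(α_i) mod 7:
  α_1 = 6: Horner steps 2 → 3 → 2, so m(6) = 2.
  α_2 = 4: Horner steps 2 → 6 → 1, so m(4) = 1.
  α_3 = 3: Horner steps 2 → 4 → 3, so m(3) = 3.
  α_4 = 1: Horner steps 2 → 0 → 5, so m(1) = 5.
  α_5 = 2: Horner steps 2 → 2 → 2, so m(2) = 2.
Codeword c = [2, 1, 3, 5, 2] ∈ F_7^5.


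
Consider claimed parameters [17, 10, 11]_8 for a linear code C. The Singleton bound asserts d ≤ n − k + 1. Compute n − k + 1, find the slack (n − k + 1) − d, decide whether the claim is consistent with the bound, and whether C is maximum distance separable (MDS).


Singleton RHS = n − k + 1 = 8, slack = -3, bound violated (no such code; not MDS).

Singleton bound: d ≤ n − k + 1.
Here n = 17, k = 10, so n − k + 1 = 8.
Given d = 11, check d ≤ 8: NO.
Slack = (n − k + 1) − d = -3.
The slack is negative: d = 11 exceeds n − k + 1 = 8 by 3, so the Singleton bound is violated and no linear [17, 10, 11]_8 code can exist. In particular it is not MDS (MDS requires d = n − k + 1 exactly).
Description: the claimed parameters are [17, 10, 11]_8; such a code would be impossible (violates the Singleton bound).


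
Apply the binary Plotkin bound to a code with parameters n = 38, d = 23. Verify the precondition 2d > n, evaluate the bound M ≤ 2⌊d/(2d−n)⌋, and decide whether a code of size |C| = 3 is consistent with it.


Plotkin bound M ≤ 4; given |C| = 3 ≤ bound (satisfied).

Check applicability: 2d = 46, n = 38.
2d − n = 8 > 0, so Plotkin applies.
Compute d/(2d−n) = 23/8 ≈ 2.8750.
⌊d/(2d−n)⌋ = 2.
Plotkin bound: M ≤ 2·2 = 4.
Given |C| = 3, check: satisfied.
This |C| is below the Plotkin bound.


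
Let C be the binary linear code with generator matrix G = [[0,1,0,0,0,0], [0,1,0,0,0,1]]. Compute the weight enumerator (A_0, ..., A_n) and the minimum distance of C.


Weight distribution: A_0 = 1, A_1 = 2, A_2 = 1. Minimum distance d = 1.

Enumerate all 2^2 = 4 messages m ∈ F_2^2.
For each, compute codeword c = mG in F_2^6, then tally its weight.
  m = 00 → c = 000000, weight = 0.
  m = 10 → c = 010000, weight = 1.
  m = 01 → c = 010001, weight = 2.
  m = 11 → c = 000001, weight = 1.
Tally weights:
  weight 0: 1 codewords.
  weight 1: 2 codewords.
  weight 2: 1 codewords.
Minimum distance d = smallest w > 0 with A_w > 0 = 1.
Sanity: Σ A_w = 4 = 2^2 = 4 ✓.


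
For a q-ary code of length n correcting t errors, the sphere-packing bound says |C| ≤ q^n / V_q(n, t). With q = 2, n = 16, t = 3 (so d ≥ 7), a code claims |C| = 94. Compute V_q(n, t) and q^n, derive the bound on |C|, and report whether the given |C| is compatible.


V_q(n, t) = 697, q^n = 65536, Hamming bound = 94, |C| = 94 ≤ bound (satisfied).

Step 1: Compute V_q(n, t) = Σ_{j=0}^3 C(n, j) (q−1)^j.
  j = 0: C(16,0)·(1)^0 = 1·1 = 1.
  j = 1: C(16,1)·(1)^1 = 16·1 = 16.
  j = 2: C(16,2)·(1)^2 = 120·1 = 120.
  j = 3: C(16,3)·(1)^3 = 560·1 = 560.
  V_q(n, t) = 1 + 16 + 120 + 560 = 697.
Step 2: q^n = 2^16 = 65536.
Step 3: Hamming bound ⌊q^n / V_q(n,t)⌋ = ⌊65536/697⌋ = 94.
Step 4: Compare |C| = 94 to 94: satisfied.
The claimed |C| lies at the Hamming bound (tight).


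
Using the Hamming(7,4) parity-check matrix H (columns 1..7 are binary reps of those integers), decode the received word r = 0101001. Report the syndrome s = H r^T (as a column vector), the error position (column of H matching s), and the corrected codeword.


s = (0, 0, 1)^T, error position = 1, corrected codeword c = 1101001

Compute s = H r^T mod 2 one row at a time:
  s_1 = 1 + 0 + 0 + 1 = 2 ≡ 0 (mod 2).
  s_2 = 1 + 0 + 0 + 1 = 2 ≡ 0 (mod 2).
  s_3 = 0 + 0 + 0 + 1 = 1 ≡ 1 (mod 2).
s = (0, 0, 1)^T — this equals column 1 of H (binary 001), so error is at position 1.
Correct: flip bit 1 of r = 0101001 to get c = 1101001.


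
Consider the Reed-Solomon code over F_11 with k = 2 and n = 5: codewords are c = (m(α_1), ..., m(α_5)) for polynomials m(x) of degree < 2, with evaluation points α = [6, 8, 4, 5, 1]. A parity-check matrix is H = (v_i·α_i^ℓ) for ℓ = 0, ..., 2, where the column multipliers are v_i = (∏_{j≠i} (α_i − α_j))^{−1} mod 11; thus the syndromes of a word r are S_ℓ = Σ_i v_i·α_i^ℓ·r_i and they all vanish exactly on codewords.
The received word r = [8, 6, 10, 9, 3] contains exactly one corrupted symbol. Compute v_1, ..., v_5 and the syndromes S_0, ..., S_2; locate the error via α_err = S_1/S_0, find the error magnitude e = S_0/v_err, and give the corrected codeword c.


S = (6, 6, 6), error at position 5, error magnitude e = 1, c = [8, 6, 10, 9, 2].

Step 1: column multipliers v_i = (∏_{j≠i}(α_i − α_j))^{−1} mod 11.
  i = 1 (α = 6): (6−8)(6−4)(6−5)(6−1) = (−2)·2·1·5 = −20 ≡ 2, so v_1 = 2^{−1} = 6 (mod 11).
  i = 2 (α = 8): (8−6)(8−4)(8−5)(8−1) = 2·4·3·7 = 168 ≡ 3, so v_2 = 3^{−1} = 4 (mod 11).
  i = 3 (α = 4): (4−6)(4−8)(4−5)(4−1) = (−2)·(−4)·(−1)·3 = −24 ≡ 9, so v_3 = 9^{−1} = 5 (mod 11).
  i = 4 (α = 5): (5−6)(5−8)(5−4)(5−1) = (−1)·(−3)·1·4 = 12 ≡ 1, so v_4 = 1^{−1} = 1 (mod 11).
  i = 5 (α = 1): (1−6)(1−8)(1−4)(1−5) = (−5)·(−7)·(−3)·(−4) = 420 ≡ 2, so v_5 = 2^{−1} = 6 (mod 11).
  v = [6, 4, 5, 1, 6].
Step 2: syndromes of r = [8, 6, 10, 9, 3] (all sums mod 11).
  S_0 = Σ v_i r_i = 6·8 + 4·6 + 5·10 + 1·9 + 6·3 = 149 ≡ 6.
  S_1 = Σ v_i α_i r_i = 6·6·8 + 4·8·6 + 5·4·10 + 1·5·9 + 6·1·3 = 743 ≡ 6.
  α_i^2 mod 11 = [3, 9, 5, 3, 1].
  S_2 = Σ v_i α_i^2 r_i = 6·3·8 + 4·9·6 + 5·5·10 + 1·3·9 + 6·1·3 = 655 ≡ 6.
  S = (6, 6, 6) ≠ 0, so r is not a codeword (an error is present).
Step 3: locate the error. For a single error e at position i, S_ℓ = v_i·e·α_i^ℓ, so α_err = S_1/S_0.
  S_0^{−1} = 6^{−1} = 2 (mod 11), so α_err = 6·2 = 12 ≡ 1 = α_5. Error position i = 5.
  Consistency check: S_2/S_1 = 6·2 = 12 ≡ 1 = α_err ✓ (single-error assumption holds).
Step 4: error magnitude e = S_0/v_5 = S_0·∏_{j≠5}(α_5 − α_j) = 6·2 = 12 ≡ 1 (mod 11).
Step 5: correct position 5: c_5 = r_5 − e = 3 − 1 ≡ 2 (mod 11). Hence c = [8, 6, 10, 9, 2].
  Check: interpolating c through the α_i gives m(x) = 3 + 10·x (degree < 2) with m(α_i) = c_i for every i, so c is indeed a codeword.


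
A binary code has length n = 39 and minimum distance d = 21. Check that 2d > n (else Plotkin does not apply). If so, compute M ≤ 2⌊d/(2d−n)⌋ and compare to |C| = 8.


Plotkin bound M ≤ 14; given |C| = 8 ≤ bound (satisfied).

Check applicability: 2d = 42, n = 39.
2d − n = 3 > 0, so Plotkin applies.
Compute d/(2d−n) = 21/3 ≈ 7.0000.
⌊d/(2d−n)⌋ = 7.
Plotkin bound: M ≤ 2·7 = 14.
Given |C| = 8, check: satisfied.
This |C| is below the Plotkin bound.


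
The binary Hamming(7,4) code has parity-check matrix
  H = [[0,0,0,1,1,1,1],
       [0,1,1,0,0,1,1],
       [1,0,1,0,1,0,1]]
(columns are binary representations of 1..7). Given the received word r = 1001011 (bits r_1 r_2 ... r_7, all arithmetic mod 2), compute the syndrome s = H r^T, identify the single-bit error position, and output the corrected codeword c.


s = (1, 0, 0)^T, error position = 4, corrected codeword c = 1000011

Compute s = H r^T mod 2 one row at a time:
  s_1 = 1 + 0 + 1 + 1 = 3 ≡ 1 (mod 2).
  s_2 = 0 + 0 + 1 + 1 = 2 ≡ 0 (mod 2).
  s_3 = 1 + 0 + 0 + 1 = 2 ≡ 0 (mod 2).
s = (1, 0, 0)^T — this equals column 4 of H (binary 100), so error is at position 4.
Correct: flip bit 4 of r = 1001011 to get c = 1000011.


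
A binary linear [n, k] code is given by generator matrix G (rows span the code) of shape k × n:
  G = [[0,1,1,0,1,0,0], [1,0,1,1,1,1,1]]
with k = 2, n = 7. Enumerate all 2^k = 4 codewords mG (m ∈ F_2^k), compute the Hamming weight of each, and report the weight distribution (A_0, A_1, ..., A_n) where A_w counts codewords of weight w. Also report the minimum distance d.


Weight distribution: A_0 = 1, A_3 = 1, A_5 = 1, A_6 = 1. Minimum distance d = 3.

Enumerate all 2^2 = 4 messages m ∈ F_2^2.
For each, compute codeword c = mG in F_2^7, then tally its weight.
  m = 00 → c = 0000000, weight = 0.
  m = 10 → c = 0110100, weight = 3.
  m = 01 → c = 1011111, weight = 6.
  m = 11 → c = 1101011, weight = 5.
Tally weights:
  weight 0: 1 codewords.
  weight 3: 1 codewords.
  weight 5: 1 codewords.
  weight 6: 1 codewords.
Minimum distance d = smallest w > 0 with A_w > 0 = 3.
Sanity: Σ A_w = 4 = 2^2 = 4 ✓.


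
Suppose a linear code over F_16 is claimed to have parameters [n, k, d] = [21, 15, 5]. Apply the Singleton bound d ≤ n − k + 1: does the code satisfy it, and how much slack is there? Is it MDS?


Singleton RHS = n − k + 1 = 7, slack = 2, bound satisfied, not MDS.

Singleton bound: d ≤ n − k + 1.
Here n = 21, k = 15, so n − k + 1 = 7.
Given d = 5, check d ≤ 7: YES.
Slack = (n − k + 1) − d = 2.
The code is NOT MDS (slack = 2 > 0).
Description: the claimed parameters are [21, 15, 5]_16; such a code would be non-MDS.


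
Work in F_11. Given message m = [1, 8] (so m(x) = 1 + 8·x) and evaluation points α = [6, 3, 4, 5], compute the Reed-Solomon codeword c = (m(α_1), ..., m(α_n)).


c = [5, 3, 0, 8]

Message polynomial: m(x) = 1 + 8·x (mod 11).
For each evaluation point α_i, compute m(α_i) mod 11:
  α_1 = 6: Horner steps 8 → 5, so m(6) = 5.
  α_2 = 3: Horner steps 8 → 3, so m(3) = 3.
  α_3 = 4: Horner steps 8 → 0, so m(4) = 0.
  α_4 = 5: Horner steps 8 → 8, so m(5) = 8.
Codeword c = [5, 3, 0, 8] ∈ F_11^4.


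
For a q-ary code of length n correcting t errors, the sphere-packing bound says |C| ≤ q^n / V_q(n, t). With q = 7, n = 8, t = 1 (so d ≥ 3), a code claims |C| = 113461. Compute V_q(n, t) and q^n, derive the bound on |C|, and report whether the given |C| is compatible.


V_q(n, t) = 49, q^n = 5764801, Hamming bound = 117649, |C| = 113461 ≤ bound (satisfied).

Step 1: Compute V_q(n, t) = Σ_{j=0}^1 C(n, j) (q−1)^j.
  j = 0: C(8,0)·(6)^0 = 1·1 = 1.
  j = 1: C(8,1)·(6)^1 = 8·6 = 48.
  V_q(n, t) = 1 + 48 = 49.
Step 2: q^n = 7^8 = 5764801.
Step 3: Hamming bound ⌊q^n / V_q(n,t)⌋ = ⌊5764801/49⌋ = 117649.
Step 4: Compare |C| = 113461 to 117649: satisfied.
The claimed |C| lies below the Hamming bound.


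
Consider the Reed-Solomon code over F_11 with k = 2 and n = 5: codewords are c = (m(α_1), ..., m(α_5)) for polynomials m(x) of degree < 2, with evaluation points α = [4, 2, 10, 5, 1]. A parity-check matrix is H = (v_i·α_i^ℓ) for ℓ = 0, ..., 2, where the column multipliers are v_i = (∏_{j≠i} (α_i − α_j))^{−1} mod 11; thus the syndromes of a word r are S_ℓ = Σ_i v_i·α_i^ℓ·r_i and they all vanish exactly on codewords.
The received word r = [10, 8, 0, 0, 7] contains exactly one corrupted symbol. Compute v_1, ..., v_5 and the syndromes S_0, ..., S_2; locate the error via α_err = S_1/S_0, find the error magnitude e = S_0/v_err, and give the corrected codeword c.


S = (7, 4, 7), error at position 3, error magnitude e = 6, c = [10, 8, 5, 0, 7].

Step 1: column multipliers v_i = (∏_{j≠i}(α_i − α_j))^{−1} mod 11.
  i = 1 (α = 4): (4−2)(4−10)(4−5)(4−1) = 2·(−6)·(−1)·3 = 36 ≡ 3, so v_1 = 3^{−1} = 4 (mod 11).
  i = 2 (α = 2): (2−4)(2−10)(2−5)(2−1) = (−2)·(−8)·(−3)·1 = −48 ≡ 7, so v_2 = 7^{−1} = 8 (mod 11).
  i = 3 (α = 10): (10−4)(10−2)(10−5)(10−1) = 6·8·5·9 = 2160 ≡ 4, so v_3 = 4^{−1} = 3 (mod 11).
  i = 4 (α = 5): (5−4)(5−2)(5−10)(5−1) = 1·3·(−5)·4 = −60 ≡ 6, so v_4 = 6^{−1} = 2 (mod 11).
  i = 5 (α = 1): (1−4)(1−2)(1−10)(1−5) = (−3)·(−1)·(−9)·(−4) = 108 ≡ 9, so v_5 = 9^{−1} = 5 (mod 11).
  v = [4, 8, 3, 2, 5].
Step 2: syndromes of r = [10, 8, 0, 0, 7] (all sums mod 11).
  S_0 = Σ v_i r_i = 4·10 + 8·8 + 3·0 + 2·0 + 5·7 = 139 ≡ 7.
  S_1 = Σ v_i α_i r_i = 4·4·10 + 8·2·8 + 3·10·0 + 2·5·0 + 5·1·7 = 323 ≡ 4.
  α_i^2 mod 11 = [5, 4, 1, 3, 1].
  S_2 = Σ v_i α_i^2 r_i = 4·5·10 + 8·4·8 + 3·1·0 + 2·3·0 + 5·1·7 = 491 ≡ 7.
  S = (7, 4, 7) ≠ 0, so r is not a codeword (an error is present).
Step 3: locate the error. For a single error e at position i, S_ℓ = v_i·e·α_i^ℓ, so α_err = S_1/S_0.
  S_0^{−1} = 7^{−1} = 8 (mod 11), so α_err = 4·8 = 32 ≡ 10 = α_3. Error position i = 3.
  Consistency check: S_2/S_1 = 7·3 = 21 ≡ 10 = α_err ✓ (single-error assumption holds).
Step 4: error magnitude e = S_0/v_3 = S_0·∏_{j≠3}(α_3 − α_j) = 7·4 = 28 ≡ 6 (mod 11).
Step 5: correct position 3: c_3 = r_3 − e = 0 − 6 ≡ 5 (mod 11). Hence c = [10, 8, 5, 0, 7].
  Check: interpolating c through the α_i gives m(x) = 6 + 1·x (degree < 2) with m(α_i) = c_i for every i, so c is indeed a codeword.


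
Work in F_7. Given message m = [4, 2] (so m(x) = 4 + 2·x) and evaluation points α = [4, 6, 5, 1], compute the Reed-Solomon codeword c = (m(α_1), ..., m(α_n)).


c = [5, 2, 0, 6]

Message polynomial: m(x) = 4 + 2·x (mod 7).
For each evaluation point α_i, compute m(α_i) mod 7:
  α_1 = 4: Horner steps 2 → 5, so m(4) = 5.
  α_2 = 6: Horner steps 2 → 2, so m(6) = 2.
  α_3 = 5: Horner steps 2 → 0, so m(5) = 0.
  α_4 = 1: Horner steps 2 → 6, so m(1) = 6.
Codeword c = [5, 2, 0, 6] ∈ F_7^4.


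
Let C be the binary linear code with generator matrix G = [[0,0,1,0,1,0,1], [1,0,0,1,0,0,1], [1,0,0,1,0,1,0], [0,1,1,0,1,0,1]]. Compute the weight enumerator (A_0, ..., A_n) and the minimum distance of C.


Weight distribution: A_0 = 1, A_1 = 1, A_2 = 1, A_3 = 5, A_4 = 5, A_5 = 1, A_6 = 1, A_7 = 1. Minimum distance d = 1.

Enumerate all 2^4 = 16 messages m ∈ F_2^4.
For each, compute codeword c = mG in F_2^7, then tally its weight.
  m = 0000 → c = 0000000, weight = 0.
  m = 1000 → c = 0010101, weight = 3.
  m = 0100 → c = 1001001, weight = 3.
  m = 1100 → c = 1011100, weight = 4.
  m = 0010 → c = 1001010, weight = 3.
  m = 1010 → c = 1011111, weight = 6.
  m = 0110 → c = 0000011, weight = 2.
  m = 1110 → c = 0010110, weight = 3.
  m = 0001 → c = 0110101, weight = 4.
  m = 1001 → c = 0100000, weight = 1.
  m = 0101 → c = 1111100, weight = 5.
  m = 1101 → c = 1101001, weight = 4.
  m = 0011 → c = 1111111, weight = 7.
  m = 1011 → c = 1101010, weight = 4.
  m = 0111 → c = 0110110, weight = 4.
  m = 1111 → c = 0100011, weight = 3.
Tally weights:
  weight 0: 1 codewords.
  weight 1: 1 codewords.
  weight 2: 1 codewords.
  weight 3: 5 codewords.
  weight 4: 5 codewords.
  weight 5: 1 codewords.
  weight 6: 1 codewords.
  weight 7: 1 codewords.
Minimum distance d = smallest w > 0 with A_w > 0 = 1.
Sanity: Σ A_w = 16 = 2^4 = 16 ✓.


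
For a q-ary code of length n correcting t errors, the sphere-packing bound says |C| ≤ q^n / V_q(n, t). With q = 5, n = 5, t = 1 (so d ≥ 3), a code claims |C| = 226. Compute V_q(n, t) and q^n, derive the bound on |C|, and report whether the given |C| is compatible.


V_q(n, t) = 21, q^n = 3125, Hamming bound = 148, |C| = 226 > bound (violated).

Step 1: Compute V_q(n, t) = Σ_{j=0}^1 C(n, j) (q−1)^j.
  j = 0: C(5,0)·(4)^0 = 1·1 = 1.
  j = 1: C(5,1)·(4)^1 = 5·4 = 20.
  V_q(n, t) = 1 + 20 = 21.
Step 2: q^n = 5^5 = 3125.
Step 3: Hamming bound ⌊q^n / V_q(n,t)⌋ = ⌊3125/21⌋ = 148.
Step 4: Compare |C| = 226 to 148: violated.
The claimed |C| lies above the Hamming bound, so no 5-ary code of length 5 with d ≥ 3 can have 226 codewords.


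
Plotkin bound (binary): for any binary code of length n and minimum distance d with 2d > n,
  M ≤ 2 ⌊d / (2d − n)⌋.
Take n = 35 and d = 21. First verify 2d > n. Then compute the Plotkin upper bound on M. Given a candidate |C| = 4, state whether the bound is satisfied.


Plotkin bound M ≤ 6; given |C| = 4 ≤ bound (satisfied).

Check applicability: 2d = 42, n = 35.
2d − n = 7 > 0, so Plotkin applies.
Compute d/(2d−n) = 21/7 ≈ 3.0000.
⌊d/(2d−n)⌋ = 3.
Plotkin bound: M ≤ 2·3 = 6.
Given |C| = 4, check: satisfied.
This |C| is below the Plotkin bound.


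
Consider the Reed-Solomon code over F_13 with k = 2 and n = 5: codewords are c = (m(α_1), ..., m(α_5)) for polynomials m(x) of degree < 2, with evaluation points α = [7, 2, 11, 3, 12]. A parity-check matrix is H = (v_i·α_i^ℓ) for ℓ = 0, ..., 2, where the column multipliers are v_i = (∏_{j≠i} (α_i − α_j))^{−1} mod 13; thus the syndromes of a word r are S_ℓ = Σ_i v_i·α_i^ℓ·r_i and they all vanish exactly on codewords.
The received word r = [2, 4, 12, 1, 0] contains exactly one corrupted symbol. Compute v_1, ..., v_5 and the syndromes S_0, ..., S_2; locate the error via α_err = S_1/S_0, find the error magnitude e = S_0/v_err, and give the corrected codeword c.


S = (2, 9, 8), error at position 3, error magnitude e = 9, c = [2, 4, 3, 1, 0].

Step 1: column multipliers v_i = (∏_{j≠i}(α_i − α_j))^{−1} mod 13.
  i = 1 (α = 7): (7−2)(7−11)(7−3)(7−12) = 5·(−4)·4·(−5) = 400 ≡ 10, so v_1 = 10^{−1} = 4 (mod 13).
  i = 2 (α = 2): (2−7)(2−11)(2−3)(2−12) = (−5)·(−9)·(−1)·(−10) = 450 ≡ 8, so v_2 = 8^{−1} = 5 (mod 13).
  i = 3 (α = 11): (11−7)(11−2)(11−3)(11−12) = 4·9·8·(−1) = −288 ≡ 11, so v_3 = 11^{−1} = 6 (mod 13).
  i = 4 (α = 3): (3−7)(3−2)(3−11)(3−12) = (−4)·1·(−8)·(−9) = −288 ≡ 11, so v_4 = 11^{−1} = 6 (mod 13).
  i = 5 (α = 12): (12−7)(12−2)(12−11)(12−3) = 5·10·1·9 = 450 ≡ 8, so v_5 = 8^{−1} = 5 (mod 13).
  v = [4, 5, 6, 6, 5].
Step 2: syndromes of r = [2, 4, 12, 1, 0] (all sums mod 13).
  S_0 = Σ v_i r_i = 4·2 + 5·4 + 6·12 + 6·1 + 5·0 = 106 ≡ 2.
  S_1 = Σ v_i α_i r_i = 4·7·2 + 5·2·4 + 6·11·12 + 6·3·1 + 5·12·0 = 906 ≡ 9.
  α_i^2 mod 13 = [10, 4, 4, 9, 1].
  S_2 = Σ v_i α_i^2 r_i = 4·10·2 + 5·4·4 + 6·4·12 + 6·9·1 + 5·1·0 = 502 ≡ 8.
  S = (2, 9, 8) ≠ 0, so r is not a codeword (an error is present).
Step 3: locate the error. For a single error e at position i, S_ℓ = v_i·e·α_i^ℓ, so α_err = S_1/S_0.
  S_0^{−1} = 2^{−1} = 7 (mod 13), so α_err = 9·7 = 63 ≡ 11 = α_3. Error position i = 3.
  Consistency check: S_2/S_1 = 8·3 = 24 ≡ 11 = α_err ✓ (single-error assumption holds).
Step 4: error magnitude e = S_0/v_3 = S_0·∏_{j≠3}(α_3 − α_j) = 2·11 = 22 ≡ 9 (mod 13).
Step 5: correct position 3: c_3 = r_3 − e = 12 − 9 ≡ 3 (mod 13). Hence c = [2, 4, 3, 1, 0].
  Check: interpolating c through the α_i gives m(x) = 10 + 10·x (degree < 2) with m(α_i) = c_i for every i, so c is indeed a codeword.


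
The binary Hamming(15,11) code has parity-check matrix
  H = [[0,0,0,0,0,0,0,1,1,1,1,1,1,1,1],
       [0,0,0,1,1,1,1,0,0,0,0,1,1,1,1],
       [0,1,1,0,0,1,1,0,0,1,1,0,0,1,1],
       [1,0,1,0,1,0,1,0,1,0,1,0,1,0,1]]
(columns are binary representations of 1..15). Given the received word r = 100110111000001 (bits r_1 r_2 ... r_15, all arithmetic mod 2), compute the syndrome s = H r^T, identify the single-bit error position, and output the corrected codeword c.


s = (1, 0, 0, 1)^T, error position = 9, corrected codeword c = 100110110000001

Compute s = H r^T mod 2 one row at a time:
  s_1 = 1 + 1 + 0 + 0 + 0 + 0 + 0 + 1 = 3 ≡ 1 (mod 2).
  s_2 = 1 + 1 + 0 + 1 + 0 + 0 + 0 + 1 = 4 ≡ 0 (mod 2).
  s_3 = 0 + 0 + 0 + 1 + 0 + 0 + 0 + 1 = 2 ≡ 0 (mod 2).
  s_4 = 1 + 0 + 1 + 1 + 1 + 0 + 0 + 1 = 5 ≡ 1 (mod 2).
s = (1, 0, 0, 1)^T — this equals column 9 of H (binary 1001), so error is at position 9.
Correct: flip bit 9 of r = 100110111000001 to get c = 100110110000001.


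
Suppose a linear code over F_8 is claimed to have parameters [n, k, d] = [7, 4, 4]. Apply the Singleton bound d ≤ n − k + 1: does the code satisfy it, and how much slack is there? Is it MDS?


Singleton RHS = n − k + 1 = 4, slack = 0, bound satisfied, MDS.

Singleton bound: d ≤ n − k + 1.
Here n = 7, k = 4, so n − k + 1 = 4.
Given d = 4, check d ≤ 4: YES.
Slack = (n − k + 1) − d = 0.
The code is MDS (slack = 0).
Description: the claimed parameters are [7, 4, 4]_8; such a code would be MDS (meets Singleton bound).


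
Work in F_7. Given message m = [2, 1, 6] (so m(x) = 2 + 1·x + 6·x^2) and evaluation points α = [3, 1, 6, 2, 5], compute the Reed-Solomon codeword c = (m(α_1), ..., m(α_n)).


c = [3, 2, 0, 0, 3]

Message polynomial: m(x) = 2 + 1·x + 6·x^2 (mod 7).
For each evaluation point α_i, compute m(α_i) mod 7:
  α_1 = 3: Horner steps 6 → 5 → 3, so m(3) = 3.
  α_2 = 1: Horner steps 6 → 0 → 2, so m(1) = 2.
  α_3 = 6: Horner steps 6 → 2 → 0, so m(6) = 0.
  α_4 = 2: Horner steps 6 → 6 → 0, so m(2) = 0.
  α_5 = 5: Horner steps 6 → 3 → 3, so m(5) = 3.
Codeword c = [3, 2, 0, 0, 3] ∈ F_7^5.


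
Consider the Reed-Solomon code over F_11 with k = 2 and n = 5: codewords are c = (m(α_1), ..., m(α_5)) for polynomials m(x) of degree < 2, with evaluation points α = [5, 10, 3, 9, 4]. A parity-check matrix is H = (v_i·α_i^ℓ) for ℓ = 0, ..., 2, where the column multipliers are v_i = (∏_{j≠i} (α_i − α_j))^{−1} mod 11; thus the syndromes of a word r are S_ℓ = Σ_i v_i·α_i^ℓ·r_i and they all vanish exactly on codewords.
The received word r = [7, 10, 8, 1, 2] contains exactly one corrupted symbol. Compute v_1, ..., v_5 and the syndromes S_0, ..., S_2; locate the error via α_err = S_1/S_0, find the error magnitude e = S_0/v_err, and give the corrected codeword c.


S = (7, 8, 6), error at position 4, error magnitude e = 7, c = [7, 10, 8, 5, 2].

Step 1: column multipliers v_i = (∏_{j≠i}(α_i − α_j))^{−1} mod 11.
  i = 1 (α = 5): (5−10)(5−3)(5−9)(5−4) = (−5)·2·(−4)·1 = 40 ≡ 7, so v_1 = 7^{−1} = 8 (mod 11).
  i = 2 (α = 10): (10−5)(10−3)(10−9)(10−4) = 5·7·1·6 = 210 ≡ 1, so v_2 = 1^{−1} = 1 (mod 11).
  i = 3 (α = 3): (3−5)(3−10)(3−9)(3−4) = (−2)·(−7)·(−6)·(−1) = 84 ≡ 7, so v_3 = 7^{−1} = 8 (mod 11).
  i = 4 (α = 9): (9−5)(9−10)(9−3)(9−4) = 4·(−1)·6·5 = −120 ≡ 1, so v_4 = 1^{−1} = 1 (mod 11).
  i = 5 (α = 4): (4−5)(4−10)(4−3)(4−9) = (−1)·(−6)·1·(−5) = −30 ≡ 3, so v_5 = 3^{−1} = 4 (mod 11).
  v = [8, 1, 8, 1, 4].
Step 2: syndromes of r = [7, 10, 8, 1, 2] (all sums mod 11).
  S_0 = Σ v_i r_i = 8·7 + 1·10 + 8·8 + 1·1 + 4·2 = 139 ≡ 7.
  S_1 = Σ v_i α_i r_i = 8·5·7 + 1·10·10 + 8·3·8 + 1·9·1 + 4·4·2 = 613 ≡ 8.
  α_i^2 mod 11 = [3, 1, 9, 4, 5].
  S_2 = Σ v_i α_i^2 r_i = 8·3·7 + 1·1·10 + 8·9·8 + 1·4·1 + 4·5·2 = 798 ≡ 6.
  S = (7, 8, 6) ≠ 0, so r is not a codeword (an error is present).
Step 3: locate the error. For a single error e at position i, S_ℓ = v_i·e·α_i^ℓ, so α_err = S_1/S_0.
  S_0^{−1} = 7^{−1} = 8 (mod 11), so α_err = 8·8 = 64 ≡ 9 = α_4. Error position i = 4.
  Consistency check: S_2/S_1 = 6·7 = 42 ≡ 9 = α_err ✓ (single-error assumption holds).
Step 4: error magnitude e = S_0/v_4 = S_0·∏_{j≠4}(α_4 − α_j) = 7·1 = 7 ≡ 7 (mod 11).
Step 5: correct position 4: c_4 = r_4 − e = 1 − 7 ≡ 5 (mod 11). Hence c = [7, 10, 8, 5, 2].
  Check: interpolating c through the α_i gives m(x) = 4 + 5·x (degree < 2) with m(α_i) = c_i for every i, so c is indeed a codeword.


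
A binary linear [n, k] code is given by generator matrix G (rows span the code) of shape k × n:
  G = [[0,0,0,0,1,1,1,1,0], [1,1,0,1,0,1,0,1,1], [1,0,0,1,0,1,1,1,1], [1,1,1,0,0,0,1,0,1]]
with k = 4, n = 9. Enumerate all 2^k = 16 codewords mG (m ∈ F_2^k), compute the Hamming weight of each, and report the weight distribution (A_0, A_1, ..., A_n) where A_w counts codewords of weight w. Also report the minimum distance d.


Weight distribution: A_0 = 1, A_2 = 1, A_3 = 2, A_4 = 3, A_5 = 4, A_6 = 3, A_7 = 2. Minimum distance d = 2.

Enumerate all 2^4 = 16 messages m ∈ F_2^4.
For each, compute codeword c = mG in F_2^9, then tally its weight.
  m = 0000 → c = 000000000, weight = 0.
  m = 1000 → c = 000011110, weight = 4.
  m = 0100 → c = 110101011, weight = 6.
  m = 1100 → c = 110110101, weight = 6.
  m = 0010 → c = 100101111, weight = 6.
  m = 1010 → c = 100110001, weight = 4.
  m = 0110 → c = 010000100, weight = 2.
  m = 1110 → c = 010011010, weight = 4.
  m = 0001 → c = 111000101, weight = 5.
  m = 1001 → c = 111011011, weight = 7.
  m = 0101 → c = 001101110, weight = 5.
  m = 1101 → c = 001110000, weight = 3.
  m = 0011 → c = 011101010, weight = 5.
  m = 1011 → c = 011110100, weight = 5.
  m = 0111 → c = 101000001, weight = 3.
  m = 1111 → c = 101011111, weight = 7.
Tally weights:
  weight 0: 1 codewords.
  weight 2: 1 codewords.
  weight 3: 2 codewords.
  weight 4: 3 codewords.
  weight 5: 4 codewords.
  weight 6: 3 codewords.
  weight 7: 2 codewords.
Minimum distance d = smallest w > 0 with A_w > 0 = 2.
Sanity: Σ A_w = 16 = 2^4 = 16 ✓.


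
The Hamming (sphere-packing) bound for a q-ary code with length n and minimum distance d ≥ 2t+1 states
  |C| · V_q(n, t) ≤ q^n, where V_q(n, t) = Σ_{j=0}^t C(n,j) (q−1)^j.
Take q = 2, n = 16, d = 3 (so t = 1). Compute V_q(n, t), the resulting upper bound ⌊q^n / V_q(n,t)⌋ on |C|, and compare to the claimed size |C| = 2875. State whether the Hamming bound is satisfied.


V_q(n, t) = 17, q^n = 65536, Hamming bound = 3855, |C| = 2875 ≤ bound (satisfied).

Step 1: Compute V_q(n, t) = Σ_{j=0}^1 C(n, j) (q−1)^j.
  j = 0: C(16,0)·(1)^0 = 1·1 = 1.
  j = 1: C(16,1)·(1)^1 = 16·1 = 16.
  V_q(n, t) = 1 + 16 = 17.
Step 2: q^n = 2^16 = 65536.
Step 3: Hamming bound ⌊q^n / V_q(n,t)⌋ = ⌊65536/17⌋ = 3855.
Step 4: Compare |C| = 2875 to 3855: satisfied.
The claimed |C| lies below the Hamming bound.
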